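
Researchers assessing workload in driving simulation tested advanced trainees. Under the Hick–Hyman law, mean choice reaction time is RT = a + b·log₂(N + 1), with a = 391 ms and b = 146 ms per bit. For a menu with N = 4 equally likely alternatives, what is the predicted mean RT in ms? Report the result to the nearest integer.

log₂(4 + 1) = log₂(5) = 2.3219.
RT = 391 + 146 × 2.3219 = 391 + 338.9974 = 729.9974 ms.
≈ 730 ms.

730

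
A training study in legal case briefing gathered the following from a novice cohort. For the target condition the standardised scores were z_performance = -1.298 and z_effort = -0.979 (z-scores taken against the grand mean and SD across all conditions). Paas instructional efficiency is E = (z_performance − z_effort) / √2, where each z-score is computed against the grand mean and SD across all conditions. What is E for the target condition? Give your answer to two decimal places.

-0.23

z_P − z_E = -1.298 − (-0.979) = -0.3190.
E = -0.3190 / √2 = -0.3190 / 1.41421 = -0.2256 ≈ -0.23.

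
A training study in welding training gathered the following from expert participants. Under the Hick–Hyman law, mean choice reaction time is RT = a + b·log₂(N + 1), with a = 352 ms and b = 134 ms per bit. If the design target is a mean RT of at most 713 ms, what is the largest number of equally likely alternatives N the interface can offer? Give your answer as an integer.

Set 352 + 134·log₂(N + 1) ≤ 713.
log₂(N + 1) ≤ (713 − 352) / 134 = 2.6940.
N + 1 ≤ 2^2.6940 = 6.4711.
N ≤ 5.4711, so the largest integer N is 5.

5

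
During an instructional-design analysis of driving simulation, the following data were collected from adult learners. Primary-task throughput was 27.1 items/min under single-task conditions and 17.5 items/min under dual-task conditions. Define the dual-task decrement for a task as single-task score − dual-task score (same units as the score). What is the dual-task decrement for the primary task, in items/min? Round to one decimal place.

Decrement = 27.1 − 17.5 = 9.6000 items/min ≈ 9.6 items/min.

9.6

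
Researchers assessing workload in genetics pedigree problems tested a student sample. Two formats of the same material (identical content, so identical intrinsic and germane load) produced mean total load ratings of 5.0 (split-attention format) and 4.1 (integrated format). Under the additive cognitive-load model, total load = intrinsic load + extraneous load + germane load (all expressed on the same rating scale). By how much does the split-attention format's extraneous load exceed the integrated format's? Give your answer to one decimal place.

Intrinsic and germane load are equal across formats, so the difference in total load equals the difference in extraneous load.
Extraneous-load difference = 5.0 − 4.1 = 0.9.

0.9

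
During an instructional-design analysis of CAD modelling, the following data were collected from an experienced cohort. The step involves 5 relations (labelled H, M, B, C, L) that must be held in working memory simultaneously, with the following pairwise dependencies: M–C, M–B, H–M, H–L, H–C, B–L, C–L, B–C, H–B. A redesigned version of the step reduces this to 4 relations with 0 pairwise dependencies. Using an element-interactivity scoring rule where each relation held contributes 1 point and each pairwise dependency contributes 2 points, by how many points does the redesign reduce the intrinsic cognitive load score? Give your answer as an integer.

19

Original: 5 × 1 + 9 × 2 = 5 + 18 = 23.
Redesigned: 4 × 1 + 0 × 2 = 4 + 0 = 4.
Reduction = 23 − 4 = 19.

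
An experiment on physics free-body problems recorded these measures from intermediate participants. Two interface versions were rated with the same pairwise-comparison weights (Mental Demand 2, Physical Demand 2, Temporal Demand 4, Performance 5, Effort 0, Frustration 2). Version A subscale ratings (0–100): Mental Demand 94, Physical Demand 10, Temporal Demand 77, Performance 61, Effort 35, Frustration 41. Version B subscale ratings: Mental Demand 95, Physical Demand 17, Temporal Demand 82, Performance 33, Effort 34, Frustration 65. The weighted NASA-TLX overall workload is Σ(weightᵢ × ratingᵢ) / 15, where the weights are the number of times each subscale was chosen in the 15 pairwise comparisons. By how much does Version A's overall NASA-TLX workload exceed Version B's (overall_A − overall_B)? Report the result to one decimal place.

Version A weighted sum = 2·94 + 2·10 + 4·77 + 5·61 + 0·35 + 2·41 = 188 + 20 + 308 + 305 + 0 + 82 = 903; overall_A = 903/15 = 60.2000.
Version B weighted sum = 2·95 + 2·17 + 4·82 + 5·33 + 0·34 + 2·65 = 190 + 34 + 328 + 165 + 0 + 130 = 847; overall_B = 847/15 = 56.4667.
Difference = 60.2000 − 56.4667 = 3.7333 ≈ 3.7.

3.7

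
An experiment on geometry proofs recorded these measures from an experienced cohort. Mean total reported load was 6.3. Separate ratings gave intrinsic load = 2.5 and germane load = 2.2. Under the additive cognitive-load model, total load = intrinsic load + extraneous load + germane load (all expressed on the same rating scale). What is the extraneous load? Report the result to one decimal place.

extraneous load = total − intrinsic − germane
             = 6.3 − 2.5 − 2.2 = 1.6.

1.6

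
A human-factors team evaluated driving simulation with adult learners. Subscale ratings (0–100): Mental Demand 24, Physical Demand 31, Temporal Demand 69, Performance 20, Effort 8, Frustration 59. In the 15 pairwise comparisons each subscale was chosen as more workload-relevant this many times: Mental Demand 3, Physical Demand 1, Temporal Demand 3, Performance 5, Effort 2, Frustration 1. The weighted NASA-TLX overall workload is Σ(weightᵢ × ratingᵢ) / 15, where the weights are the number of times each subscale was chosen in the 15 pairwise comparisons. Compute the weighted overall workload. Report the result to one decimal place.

The tallies are the weights (they sum to 15).
Weighted sum = 3·24 + 1·31 + 3·69 + 5·20 + 2·8 + 1·59
            = 72 + 31 + 207 + 100 + 16 + 59 = 485.
Overall workload = 485 / 15 = 32.3333 ≈ 32.3.

32.3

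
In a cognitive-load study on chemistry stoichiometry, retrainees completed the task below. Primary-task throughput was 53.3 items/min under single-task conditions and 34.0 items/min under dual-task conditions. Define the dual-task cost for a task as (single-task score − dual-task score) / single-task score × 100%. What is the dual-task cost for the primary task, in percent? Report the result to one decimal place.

Cost = (53.3 − 34.0) / 53.3 × 100%
     = 19.3000 / 53.3 × 100% = 36.2101%.
≈ 36.2%.

36.2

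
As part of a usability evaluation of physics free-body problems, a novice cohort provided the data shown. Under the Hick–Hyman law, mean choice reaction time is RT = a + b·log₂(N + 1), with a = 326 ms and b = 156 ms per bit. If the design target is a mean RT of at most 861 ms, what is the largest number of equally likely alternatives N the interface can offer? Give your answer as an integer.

Set 326 + 156·log₂(N + 1) ≤ 861.
log₂(N + 1) ≤ (861 − 326) / 156 = 3.4295.
N + 1 ≤ 2^3.4295 = 10.7741.
N ≤ 9.7741, so the largest integer N is 9.

9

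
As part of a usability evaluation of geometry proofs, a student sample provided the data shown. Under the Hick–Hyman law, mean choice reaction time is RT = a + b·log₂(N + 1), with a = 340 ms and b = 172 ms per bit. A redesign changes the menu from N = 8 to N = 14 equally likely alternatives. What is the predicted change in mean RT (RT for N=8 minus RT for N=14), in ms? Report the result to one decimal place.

RT(8) = 340 + 172·log₂(9) = 340 + 172·3.1699 = 885.2228 ms.
RT(14) = 340 + 172·log₂(15) = 340 + 172·3.9069 = 1011.9868 ms.
Difference = 885.2228 − 1011.9868 = -126.7640 ≈ -126.8 ms.

-126.8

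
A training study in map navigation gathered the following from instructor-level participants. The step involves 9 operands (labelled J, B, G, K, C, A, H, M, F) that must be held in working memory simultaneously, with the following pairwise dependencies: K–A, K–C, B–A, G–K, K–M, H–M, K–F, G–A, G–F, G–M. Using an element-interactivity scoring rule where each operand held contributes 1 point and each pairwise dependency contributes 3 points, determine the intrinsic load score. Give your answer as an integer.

Count of operands held simultaneously: 9.
Count of pairwise dependencies listed: 10.
Element contribution: 9 × 1 = 9.
Interaction contribution: 10 × 3 = 30.
Intrinsic load = 9 + 30 = 39.

39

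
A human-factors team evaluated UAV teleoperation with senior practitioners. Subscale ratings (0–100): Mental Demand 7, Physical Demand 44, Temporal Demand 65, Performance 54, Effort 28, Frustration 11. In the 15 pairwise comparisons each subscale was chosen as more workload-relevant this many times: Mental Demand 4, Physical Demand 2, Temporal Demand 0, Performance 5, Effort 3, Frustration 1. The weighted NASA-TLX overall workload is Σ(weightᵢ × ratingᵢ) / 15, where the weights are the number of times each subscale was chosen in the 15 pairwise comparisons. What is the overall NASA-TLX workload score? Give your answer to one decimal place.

32.1

The tallies are the weights (they sum to 15).
Weighted sum = 4·7 + 2·44 + 0·65 + 5·54 + 3·28 + 1·11
            = 28 + 88 + 0 + 270 + 84 + 11 = 481.
Overall workload = 481 / 15 = 32.0667 ≈ 32.1.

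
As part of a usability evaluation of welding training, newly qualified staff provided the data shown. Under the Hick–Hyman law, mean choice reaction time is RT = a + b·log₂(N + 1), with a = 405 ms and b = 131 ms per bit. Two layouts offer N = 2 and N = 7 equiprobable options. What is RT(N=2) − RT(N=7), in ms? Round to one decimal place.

RT(2) = 405 + 131·log₂(3) = 405 + 131·1.5850 = 612.6350 ms.
RT(7) = 405 + 131·log₂(8) = 405 + 131·3.0000 = 798.0000 ms.
Difference = 612.6350 − 798.0000 = -185.3650 ≈ -185.4 ms.

-185.4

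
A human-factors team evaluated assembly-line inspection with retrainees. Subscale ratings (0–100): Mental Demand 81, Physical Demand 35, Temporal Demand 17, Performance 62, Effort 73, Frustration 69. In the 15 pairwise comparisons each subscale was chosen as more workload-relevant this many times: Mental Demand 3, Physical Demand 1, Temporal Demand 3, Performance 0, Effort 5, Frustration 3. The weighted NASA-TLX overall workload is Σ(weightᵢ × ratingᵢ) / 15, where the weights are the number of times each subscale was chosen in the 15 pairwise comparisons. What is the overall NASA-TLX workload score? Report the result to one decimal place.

The tallies are the weights (they sum to 15).
Weighted sum = 3·81 + 1·35 + 3·17 + 0·62 + 5·73 + 3·69
            = 243 + 35 + 51 + 0 + 365 + 207 = 901.
Overall workload = 901 / 15 = 60.0667 ≈ 60.1.

60.1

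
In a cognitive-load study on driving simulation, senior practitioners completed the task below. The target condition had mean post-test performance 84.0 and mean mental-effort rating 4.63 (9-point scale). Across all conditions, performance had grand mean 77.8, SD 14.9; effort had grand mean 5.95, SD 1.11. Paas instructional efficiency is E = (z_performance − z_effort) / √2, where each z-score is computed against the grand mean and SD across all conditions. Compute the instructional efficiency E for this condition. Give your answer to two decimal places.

1.14

z_performance = (84.0 − 77.8) / 14.9 = 6.2000 / 14.9 = 0.4161.
z_effort = (4.63 − 5.95) / 1.11 = -1.3200 / 1.11 = -1.1892.
z_P − z_E = 0.4161 − (-1.1892) = 1.6053.
E = 1.6053 / √2 = 1.6053 / 1.41421 = 1.1351 ≈ 1.14.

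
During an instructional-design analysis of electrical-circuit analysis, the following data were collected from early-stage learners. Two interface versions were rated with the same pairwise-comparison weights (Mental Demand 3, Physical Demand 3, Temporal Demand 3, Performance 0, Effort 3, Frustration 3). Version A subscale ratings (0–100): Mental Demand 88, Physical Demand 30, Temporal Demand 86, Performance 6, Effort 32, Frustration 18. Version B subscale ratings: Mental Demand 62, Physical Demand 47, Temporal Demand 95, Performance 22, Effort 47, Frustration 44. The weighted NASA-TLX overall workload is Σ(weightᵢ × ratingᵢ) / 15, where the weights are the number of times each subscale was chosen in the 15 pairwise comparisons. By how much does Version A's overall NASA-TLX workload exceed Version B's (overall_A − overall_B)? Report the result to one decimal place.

Version A weighted sum = 3·88 + 3·30 + 3·86 + 0·6 + 3·32 + 3·18 = 264 + 90 + 258 + 0 + 96 + 54 = 762; overall_A = 762/15 = 50.8000.
Version B weighted sum = 3·62 + 3·47 + 3·95 + 0·22 + 3·47 + 3·44 = 186 + 141 + 285 + 0 + 141 + 132 = 885; overall_B = 885/15 = 59.0000.
Difference = 50.8000 − 59.0000 = -8.2000 ≈ -8.2.

-8.2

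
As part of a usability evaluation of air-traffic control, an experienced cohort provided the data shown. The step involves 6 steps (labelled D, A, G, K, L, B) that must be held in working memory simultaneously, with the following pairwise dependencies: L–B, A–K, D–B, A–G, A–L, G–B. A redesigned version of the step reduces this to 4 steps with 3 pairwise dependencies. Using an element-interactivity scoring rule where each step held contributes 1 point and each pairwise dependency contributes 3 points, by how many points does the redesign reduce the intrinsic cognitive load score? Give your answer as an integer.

Original: 6 × 1 + 6 × 3 = 6 + 18 = 24.
Redesigned: 4 × 1 + 3 × 3 = 4 + 9 = 13.
Reduction = 24 − 13 = 11.

11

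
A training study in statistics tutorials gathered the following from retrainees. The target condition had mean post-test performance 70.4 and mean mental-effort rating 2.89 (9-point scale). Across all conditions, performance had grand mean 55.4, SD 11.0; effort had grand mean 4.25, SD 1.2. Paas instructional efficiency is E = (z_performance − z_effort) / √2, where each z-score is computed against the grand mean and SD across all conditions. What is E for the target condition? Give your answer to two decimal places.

1.77

z_performance = (70.4 − 55.4) / 11.0 = 15.0000 / 11.0 = 1.3636.
z_effort = (2.89 − 4.25) / 1.2 = -1.3600 / 1.2 = -1.1333.
z_P − z_E = 1.3636 − (-1.1333) = 2.4969.
E = 2.4969 / √2 = 2.4969 / 1.41421 = 1.7656 ≈ 1.77.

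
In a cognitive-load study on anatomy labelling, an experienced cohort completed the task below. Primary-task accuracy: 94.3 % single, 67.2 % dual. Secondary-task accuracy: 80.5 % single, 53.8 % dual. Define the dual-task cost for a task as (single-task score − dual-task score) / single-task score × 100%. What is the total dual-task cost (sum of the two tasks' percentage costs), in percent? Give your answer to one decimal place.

61.9

Primary cost = (94.3 − 67.2) / 94.3 × 100% = 28.7381%.
Secondary cost = (80.5 − 53.8) / 80.5 × 100% = 33.1677%.
Total = 28.7381% + 33.1677% = 61.9058% ≈ 61.9%.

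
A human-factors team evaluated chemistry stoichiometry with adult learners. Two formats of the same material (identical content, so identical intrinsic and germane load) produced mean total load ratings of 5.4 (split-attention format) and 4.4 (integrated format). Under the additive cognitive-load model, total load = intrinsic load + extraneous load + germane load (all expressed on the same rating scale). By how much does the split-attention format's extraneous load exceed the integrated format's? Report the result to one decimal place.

Intrinsic and germane load are equal across formats, so the difference in total load equals the difference in extraneous load.
Extraneous-load difference = 5.4 − 4.4 = 1.0.

1.0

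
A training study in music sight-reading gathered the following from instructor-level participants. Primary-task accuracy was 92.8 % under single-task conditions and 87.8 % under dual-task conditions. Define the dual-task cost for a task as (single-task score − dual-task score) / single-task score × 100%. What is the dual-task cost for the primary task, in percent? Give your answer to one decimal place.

5.4

Cost = (92.8 − 87.8) / 92.8 × 100%
     = 5.0000 / 92.8 × 100% = 5.3879%.
≈ 5.4%.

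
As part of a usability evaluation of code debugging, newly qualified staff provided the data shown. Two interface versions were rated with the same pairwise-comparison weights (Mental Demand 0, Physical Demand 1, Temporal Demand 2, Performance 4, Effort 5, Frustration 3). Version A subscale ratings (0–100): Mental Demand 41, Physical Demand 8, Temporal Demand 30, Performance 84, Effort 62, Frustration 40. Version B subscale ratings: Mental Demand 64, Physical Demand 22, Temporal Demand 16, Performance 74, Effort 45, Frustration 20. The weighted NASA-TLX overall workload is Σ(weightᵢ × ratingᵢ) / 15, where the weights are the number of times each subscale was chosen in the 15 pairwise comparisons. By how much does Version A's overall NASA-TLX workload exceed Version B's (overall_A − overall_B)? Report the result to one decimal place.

Version A weighted sum = 0·41 + 1·8 + 2·30 + 4·84 + 5·62 + 3·40 = 0 + 8 + 60 + 336 + 310 + 120 = 834; overall_A = 834/15 = 55.6000.
Version B weighted sum = 0·64 + 1·22 + 2·16 + 4·74 + 5·45 + 3·20 = 0 + 22 + 32 + 296 + 225 + 60 = 635; overall_B = 635/15 = 42.3333.
Difference = 55.6000 − 42.3333 = 13.2667 ≈ 13.3.

13.3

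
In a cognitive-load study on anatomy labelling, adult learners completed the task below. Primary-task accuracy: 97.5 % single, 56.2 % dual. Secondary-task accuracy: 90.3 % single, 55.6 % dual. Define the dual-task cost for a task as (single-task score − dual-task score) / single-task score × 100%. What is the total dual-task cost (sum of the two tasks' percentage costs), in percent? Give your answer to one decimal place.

Primary cost = (97.5 − 56.2) / 97.5 × 100% = 42.3590%.
Secondary cost = (90.3 − 55.6) / 90.3 × 100% = 38.4275%.
Total = 42.3590% + 38.4275% = 80.7865% ≈ 80.8%.

80.8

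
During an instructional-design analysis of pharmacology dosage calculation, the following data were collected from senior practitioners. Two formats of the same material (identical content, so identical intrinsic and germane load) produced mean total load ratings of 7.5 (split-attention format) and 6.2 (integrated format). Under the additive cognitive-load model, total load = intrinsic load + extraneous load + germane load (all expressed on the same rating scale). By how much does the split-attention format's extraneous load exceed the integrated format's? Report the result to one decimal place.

1.3

Intrinsic and germane load are equal across formats, so the difference in total load equals the difference in extraneous load.
Extraneous-load difference = 7.5 − 6.2 = 1.3.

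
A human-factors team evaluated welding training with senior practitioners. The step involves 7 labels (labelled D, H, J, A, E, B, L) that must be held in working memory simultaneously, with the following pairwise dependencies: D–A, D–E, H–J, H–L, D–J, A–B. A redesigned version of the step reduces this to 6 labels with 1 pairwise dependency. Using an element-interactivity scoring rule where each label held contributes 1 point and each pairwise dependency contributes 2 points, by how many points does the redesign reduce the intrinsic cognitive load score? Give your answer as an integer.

11

Original: 7 × 1 + 6 × 2 = 7 + 12 = 19.
Redesigned: 6 × 1 + 1 × 2 = 6 + 2 = 8.
Reduction = 19 − 8 = 11.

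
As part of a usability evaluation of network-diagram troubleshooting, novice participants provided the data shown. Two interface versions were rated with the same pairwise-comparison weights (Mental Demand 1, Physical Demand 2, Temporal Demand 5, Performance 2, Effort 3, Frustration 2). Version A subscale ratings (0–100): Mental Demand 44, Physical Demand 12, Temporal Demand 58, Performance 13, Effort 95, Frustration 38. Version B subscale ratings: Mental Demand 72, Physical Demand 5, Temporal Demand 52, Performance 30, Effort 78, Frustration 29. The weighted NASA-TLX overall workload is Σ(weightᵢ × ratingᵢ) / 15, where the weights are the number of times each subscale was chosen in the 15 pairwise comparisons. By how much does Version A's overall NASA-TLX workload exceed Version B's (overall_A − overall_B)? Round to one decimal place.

Version A weighted sum = 1·44 + 2·12 + 5·58 + 2·13 + 3·95 + 2·38 = 44 + 24 + 290 + 26 + 285 + 76 = 745; overall_A = 745/15 = 49.6667.
Version B weighted sum = 1·72 + 2·5 + 5·52 + 2·30 + 3·78 + 2·29 = 72 + 10 + 260 + 60 + 234 + 58 = 694; overall_B = 694/15 = 46.2667.
Difference = 49.6667 − 46.2667 = 3.4000 ≈ 3.4.

3.4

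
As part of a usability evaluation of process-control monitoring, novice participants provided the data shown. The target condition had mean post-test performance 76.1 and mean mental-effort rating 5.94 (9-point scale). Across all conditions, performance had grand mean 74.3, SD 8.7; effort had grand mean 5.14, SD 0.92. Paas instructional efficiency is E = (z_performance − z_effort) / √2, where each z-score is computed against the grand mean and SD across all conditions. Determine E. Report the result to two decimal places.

z_performance = (76.1 − 74.3) / 8.7 = 1.8000 / 8.7 = 0.2069.
z_effort = (5.94 − 5.14) / 0.92 = 0.8000 / 0.92 = 0.8696.
z_P − z_E = 0.2069 − 0.8696 = -0.6627.
E = -0.6627 / √2 = -0.6627 / 1.41421 = -0.4686 ≈ -0.47.

-0.47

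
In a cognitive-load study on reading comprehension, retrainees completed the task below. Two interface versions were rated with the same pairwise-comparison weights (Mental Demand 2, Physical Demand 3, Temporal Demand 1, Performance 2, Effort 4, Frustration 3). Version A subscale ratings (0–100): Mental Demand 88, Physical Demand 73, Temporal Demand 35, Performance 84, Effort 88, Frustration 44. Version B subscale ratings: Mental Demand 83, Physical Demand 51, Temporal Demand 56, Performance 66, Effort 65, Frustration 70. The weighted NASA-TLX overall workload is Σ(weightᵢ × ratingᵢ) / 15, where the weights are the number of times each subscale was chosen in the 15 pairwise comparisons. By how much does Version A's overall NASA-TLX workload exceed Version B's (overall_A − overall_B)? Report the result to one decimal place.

Version A weighted sum = 2·88 + 3·73 + 1·35 + 2·84 + 4·88 + 3·44 = 176 + 219 + 35 + 168 + 352 + 132 = 1082; overall_A = 1082/15 = 72.1333.
Version B weighted sum = 2·83 + 3·51 + 1·56 + 2·66 + 4·65 + 3·70 = 166 + 153 + 56 + 132 + 260 + 210 = 977; overall_B = 977/15 = 65.1333.
Difference = 72.1333 − 65.1333 = 7.0000 ≈ 7.0.

7.0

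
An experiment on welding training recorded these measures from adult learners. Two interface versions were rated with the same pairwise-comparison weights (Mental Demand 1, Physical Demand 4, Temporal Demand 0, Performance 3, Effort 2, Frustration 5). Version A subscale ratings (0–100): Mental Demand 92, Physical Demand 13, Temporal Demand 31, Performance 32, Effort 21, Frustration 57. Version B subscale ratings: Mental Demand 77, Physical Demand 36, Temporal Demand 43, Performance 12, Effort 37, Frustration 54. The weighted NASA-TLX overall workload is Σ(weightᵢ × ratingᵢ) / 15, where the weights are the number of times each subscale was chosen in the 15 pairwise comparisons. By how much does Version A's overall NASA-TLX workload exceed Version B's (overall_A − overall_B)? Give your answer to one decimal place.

Version A weighted sum = 1·92 + 4·13 + 0·31 + 3·32 + 2·21 + 5·57 = 92 + 52 + 0 + 96 + 42 + 285 = 567; overall_A = 567/15 = 37.8000.
Version B weighted sum = 1·77 + 4·36 + 0·43 + 3·12 + 2·37 + 5·54 = 77 + 144 + 0 + 36 + 74 + 270 = 601; overall_B = 601/15 = 40.0667.
Difference = 37.8000 − 40.0667 = -2.2667 ≈ -2.3.

-2.3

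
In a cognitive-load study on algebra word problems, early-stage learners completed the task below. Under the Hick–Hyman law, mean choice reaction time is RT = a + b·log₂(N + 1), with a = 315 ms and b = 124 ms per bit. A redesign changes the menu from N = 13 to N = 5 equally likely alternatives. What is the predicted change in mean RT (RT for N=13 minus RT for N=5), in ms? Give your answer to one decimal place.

151.6

RT(13) = 315 + 124·log₂(14) = 315 + 124·3.8074 = 787.1176 ms.
RT(5) = 315 + 124·log₂(6) = 315 + 124·2.5850 = 635.5400 ms.
Difference = 787.1176 − 635.5400 = 151.5776 ≈ 151.6 ms.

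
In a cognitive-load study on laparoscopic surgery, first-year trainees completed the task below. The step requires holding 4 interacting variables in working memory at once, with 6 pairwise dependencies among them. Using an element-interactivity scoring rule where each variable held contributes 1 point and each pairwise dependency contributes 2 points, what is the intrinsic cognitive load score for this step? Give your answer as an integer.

16

Element contribution: 4 × 1 = 4.
Interaction contribution: 6 × 2 = 12.
Intrinsic load = 4 + 12 = 16.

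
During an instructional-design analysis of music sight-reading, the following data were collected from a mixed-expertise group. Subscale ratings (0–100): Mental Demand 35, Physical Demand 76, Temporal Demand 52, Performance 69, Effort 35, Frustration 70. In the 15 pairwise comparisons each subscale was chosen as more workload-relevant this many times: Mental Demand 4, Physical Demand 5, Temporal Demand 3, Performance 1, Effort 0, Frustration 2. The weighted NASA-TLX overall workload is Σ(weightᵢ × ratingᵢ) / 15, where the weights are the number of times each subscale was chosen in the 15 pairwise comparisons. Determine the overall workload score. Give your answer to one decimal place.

The tallies are the weights (they sum to 15).
Weighted sum = 4·35 + 5·76 + 3·52 + 1·69 + 0·35 + 2·70
            = 140 + 380 + 156 + 69 + 0 + 140 = 885.
Overall workload = 885 / 15 = 59.0000 ≈ 59.0.

59.0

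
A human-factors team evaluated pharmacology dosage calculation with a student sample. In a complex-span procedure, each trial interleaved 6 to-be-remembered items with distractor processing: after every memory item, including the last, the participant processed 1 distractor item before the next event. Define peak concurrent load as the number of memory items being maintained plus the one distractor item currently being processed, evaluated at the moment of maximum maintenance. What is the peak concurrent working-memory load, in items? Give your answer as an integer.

7

Maintenance is greatest during the distractor(s) after memory item 6: all 6 memory items are being held.
One distractor item is concurrently being processed.
Peak concurrent load = 6 + 1 = 7 items.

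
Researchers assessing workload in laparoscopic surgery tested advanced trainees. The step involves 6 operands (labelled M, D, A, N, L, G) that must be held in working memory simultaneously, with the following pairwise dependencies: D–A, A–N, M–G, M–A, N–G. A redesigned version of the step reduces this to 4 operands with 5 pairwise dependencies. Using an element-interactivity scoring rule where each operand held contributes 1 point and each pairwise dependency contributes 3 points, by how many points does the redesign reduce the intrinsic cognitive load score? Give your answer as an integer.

Original: 6 × 1 + 5 × 3 = 6 + 15 = 21.
Redesigned: 4 × 1 + 5 × 3 = 4 + 15 = 19.
Reduction = 21 − 19 = 2.

2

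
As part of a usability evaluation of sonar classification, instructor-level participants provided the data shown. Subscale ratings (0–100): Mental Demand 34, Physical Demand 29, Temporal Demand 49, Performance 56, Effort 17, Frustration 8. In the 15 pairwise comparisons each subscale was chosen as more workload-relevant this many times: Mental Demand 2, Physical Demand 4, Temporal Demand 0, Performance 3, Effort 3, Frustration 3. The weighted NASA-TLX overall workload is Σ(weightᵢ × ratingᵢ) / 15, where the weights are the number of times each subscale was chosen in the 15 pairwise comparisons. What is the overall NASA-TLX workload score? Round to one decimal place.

28.5

The tallies are the weights (they sum to 15).
Weighted sum = 2·34 + 4·29 + 0·49 + 3·56 + 3·17 + 3·8
            = 68 + 116 + 0 + 168 + 51 + 24 = 427.
Overall workload = 427 / 15 = 28.4667 ≈ 28.5.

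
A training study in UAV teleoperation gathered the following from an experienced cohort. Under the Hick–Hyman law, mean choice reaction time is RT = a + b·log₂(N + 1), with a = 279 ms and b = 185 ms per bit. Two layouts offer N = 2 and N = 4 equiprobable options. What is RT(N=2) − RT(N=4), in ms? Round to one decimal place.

RT(2) = 279 + 185·log₂(3) = 279 + 185·1.5850 = 572.2250 ms.
RT(4) = 279 + 185·log₂(5) = 279 + 185·2.3219 = 708.5515 ms.
Difference = 572.2250 − 708.5515 = -136.3265 ≈ -136.3 ms.

-136.3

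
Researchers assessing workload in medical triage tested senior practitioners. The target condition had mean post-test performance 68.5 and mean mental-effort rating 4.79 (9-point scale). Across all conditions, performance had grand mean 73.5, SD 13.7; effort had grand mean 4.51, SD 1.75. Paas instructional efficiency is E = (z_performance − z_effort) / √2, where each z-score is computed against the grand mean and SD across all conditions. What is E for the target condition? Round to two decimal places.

-0.37

z_performance = (68.5 − 73.5) / 13.7 = -5.0000 / 13.7 = -0.3650.
z_effort = (4.79 − 4.51) / 1.75 = 0.2800 / 1.75 = 0.1600.
z_P − z_E = -0.3650 − 0.1600 = -0.5250.
E = -0.5250 / √2 = -0.5250 / 1.41421 = -0.3712 ≈ -0.37.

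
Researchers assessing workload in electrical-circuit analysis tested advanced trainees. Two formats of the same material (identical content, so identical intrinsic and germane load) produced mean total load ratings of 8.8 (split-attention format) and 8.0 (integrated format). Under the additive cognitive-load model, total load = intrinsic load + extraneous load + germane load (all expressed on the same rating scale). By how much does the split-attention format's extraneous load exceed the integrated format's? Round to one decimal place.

Intrinsic and germane load are equal across formats, so the difference in total load equals the difference in extraneous load.
Extraneous-load difference = 8.8 − 8.0 = 0.8.

0.8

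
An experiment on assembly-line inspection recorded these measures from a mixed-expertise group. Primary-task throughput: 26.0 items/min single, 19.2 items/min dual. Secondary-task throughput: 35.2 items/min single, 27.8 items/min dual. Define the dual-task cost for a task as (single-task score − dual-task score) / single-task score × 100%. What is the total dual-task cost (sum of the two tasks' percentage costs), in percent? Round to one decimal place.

47.2

Primary cost = (26.0 − 19.2) / 26.0 × 100% = 26.1538%.
Secondary cost = (35.2 − 27.8) / 35.2 × 100% = 21.0227%.
Total = 26.1538% + 21.0227% = 47.1765% ≈ 47.2%.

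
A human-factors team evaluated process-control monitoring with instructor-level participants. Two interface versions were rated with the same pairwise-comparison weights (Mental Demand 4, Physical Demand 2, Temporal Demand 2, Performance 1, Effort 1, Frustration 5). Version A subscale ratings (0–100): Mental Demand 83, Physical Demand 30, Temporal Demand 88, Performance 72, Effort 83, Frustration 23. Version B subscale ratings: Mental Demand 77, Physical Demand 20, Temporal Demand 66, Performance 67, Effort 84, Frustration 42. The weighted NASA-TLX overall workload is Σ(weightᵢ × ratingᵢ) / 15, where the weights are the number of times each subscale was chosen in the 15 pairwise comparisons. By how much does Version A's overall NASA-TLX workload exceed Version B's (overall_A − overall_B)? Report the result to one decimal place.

Version A weighted sum = 4·83 + 2·30 + 2·88 + 1·72 + 1·83 + 5·23 = 332 + 60 + 176 + 72 + 83 + 115 = 838; overall_A = 838/15 = 55.8667.
Version B weighted sum = 4·77 + 2·20 + 2·66 + 1·67 + 1·84 + 5·42 = 308 + 40 + 132 + 67 + 84 + 210 = 841; overall_B = 841/15 = 56.0667.
Difference = 55.8667 − 56.0667 = -0.2000 ≈ -0.2.

-0.2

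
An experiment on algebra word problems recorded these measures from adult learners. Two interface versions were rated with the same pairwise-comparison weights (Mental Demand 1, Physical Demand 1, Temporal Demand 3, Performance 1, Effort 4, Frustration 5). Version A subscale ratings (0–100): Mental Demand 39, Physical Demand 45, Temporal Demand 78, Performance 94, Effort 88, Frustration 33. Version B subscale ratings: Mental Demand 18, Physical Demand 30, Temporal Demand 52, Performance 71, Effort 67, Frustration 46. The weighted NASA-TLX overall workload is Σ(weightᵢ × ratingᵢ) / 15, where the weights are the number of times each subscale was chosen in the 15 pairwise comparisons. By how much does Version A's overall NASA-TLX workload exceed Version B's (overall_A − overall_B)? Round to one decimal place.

10.4

Version A weighted sum = 1·39 + 1·45 + 3·78 + 1·94 + 4·88 + 5·33 = 39 + 45 + 234 + 94 + 352 + 165 = 929; overall_A = 929/15 = 61.9333.
Version B weighted sum = 1·18 + 1·30 + 3·52 + 1·71 + 4·67 + 5·46 = 18 + 30 + 156 + 71 + 268 + 230 = 773; overall_B = 773/15 = 51.5333.
Difference = 61.9333 − 51.5333 = 10.4000 ≈ 10.4.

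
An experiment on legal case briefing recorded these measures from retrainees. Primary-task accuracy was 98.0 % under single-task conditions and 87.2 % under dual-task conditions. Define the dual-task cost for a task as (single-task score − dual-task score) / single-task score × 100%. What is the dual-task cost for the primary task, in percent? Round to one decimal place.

11.0

Cost = (98.0 − 87.2) / 98.0 × 100%
     = 10.8000 / 98.0 × 100% = 11.0204%.
≈ 11.0%.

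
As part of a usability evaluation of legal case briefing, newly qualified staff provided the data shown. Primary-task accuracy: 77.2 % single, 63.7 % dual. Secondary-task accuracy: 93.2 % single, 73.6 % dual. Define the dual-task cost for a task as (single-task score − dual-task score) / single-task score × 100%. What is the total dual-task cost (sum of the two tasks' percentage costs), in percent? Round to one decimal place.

Primary cost = (77.2 − 63.7) / 77.2 × 100% = 17.4870%.
Secondary cost = (93.2 − 73.6) / 93.2 × 100% = 21.0300%.
Total = 17.4870% + 21.0300% = 38.5170% ≈ 38.5%.

38.5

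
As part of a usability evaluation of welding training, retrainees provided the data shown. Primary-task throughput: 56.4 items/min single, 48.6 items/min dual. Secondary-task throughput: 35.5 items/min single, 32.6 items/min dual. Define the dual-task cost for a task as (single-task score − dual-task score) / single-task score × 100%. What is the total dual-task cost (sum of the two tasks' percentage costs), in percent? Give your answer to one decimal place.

22.0

Primary cost = (56.4 − 48.6) / 56.4 × 100% = 13.8298%.
Secondary cost = (35.5 − 32.6) / 35.5 × 100% = 8.1690%.
Total = 13.8298% + 8.1690% = 21.9988% ≈ 22.0%.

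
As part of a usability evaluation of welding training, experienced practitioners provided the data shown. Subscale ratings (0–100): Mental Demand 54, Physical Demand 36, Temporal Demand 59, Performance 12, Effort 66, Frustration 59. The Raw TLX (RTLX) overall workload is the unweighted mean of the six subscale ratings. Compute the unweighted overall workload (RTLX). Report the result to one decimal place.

47.7

Sum of ratings = 54 + 36 + 59 + 12 + 66 + 59 = 286.
RTLX = 286 / 6 = 47.6667 ≈ 47.7.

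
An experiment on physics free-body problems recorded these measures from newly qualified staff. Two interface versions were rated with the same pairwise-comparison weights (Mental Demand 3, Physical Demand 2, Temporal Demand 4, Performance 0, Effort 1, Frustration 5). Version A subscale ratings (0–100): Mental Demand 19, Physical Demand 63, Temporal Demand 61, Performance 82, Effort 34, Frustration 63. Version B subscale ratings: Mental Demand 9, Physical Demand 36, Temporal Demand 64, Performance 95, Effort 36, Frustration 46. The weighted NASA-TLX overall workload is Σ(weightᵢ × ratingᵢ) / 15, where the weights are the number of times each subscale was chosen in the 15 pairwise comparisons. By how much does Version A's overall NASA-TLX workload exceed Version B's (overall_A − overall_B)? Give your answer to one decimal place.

Version A weighted sum = 3·19 + 2·63 + 4·61 + 0·82 + 1·34 + 5·63 = 57 + 126 + 244 + 0 + 34 + 315 = 776; overall_A = 776/15 = 51.7333.
Version B weighted sum = 3·9 + 2·36 + 4·64 + 0·95 + 1·36 + 5·46 = 27 + 72 + 256 + 0 + 36 + 230 = 621; overall_B = 621/15 = 41.4000.
Difference = 51.7333 − 41.4000 = 10.3333 ≈ 10.3.

10.3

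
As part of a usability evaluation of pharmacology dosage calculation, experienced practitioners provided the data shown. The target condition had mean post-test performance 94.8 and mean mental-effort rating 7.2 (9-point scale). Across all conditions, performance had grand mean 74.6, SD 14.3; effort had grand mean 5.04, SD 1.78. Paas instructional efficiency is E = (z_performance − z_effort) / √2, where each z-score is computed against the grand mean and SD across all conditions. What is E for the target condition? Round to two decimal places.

z_performance = (94.8 − 74.6) / 14.3 = 20.2000 / 14.3 = 1.4126.
z_effort = (7.2 − 5.04) / 1.78 = 2.1600 / 1.78 = 1.2135.
z_P − z_E = 1.4126 − 1.2135 = 0.1991.
E = 0.1991 / √2 = 0.1991 / 1.41421 = 0.1408 ≈ 0.14.

0.14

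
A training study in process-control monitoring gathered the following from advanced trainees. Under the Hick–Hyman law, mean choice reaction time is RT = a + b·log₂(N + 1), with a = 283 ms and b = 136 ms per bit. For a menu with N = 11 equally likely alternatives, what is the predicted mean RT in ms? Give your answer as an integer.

log₂(11 + 1) = log₂(12) = 3.5850.
RT = 283 + 136 × 3.5850 = 283 + 487.5600 = 770.5600 ms.
≈ 771 ms.

771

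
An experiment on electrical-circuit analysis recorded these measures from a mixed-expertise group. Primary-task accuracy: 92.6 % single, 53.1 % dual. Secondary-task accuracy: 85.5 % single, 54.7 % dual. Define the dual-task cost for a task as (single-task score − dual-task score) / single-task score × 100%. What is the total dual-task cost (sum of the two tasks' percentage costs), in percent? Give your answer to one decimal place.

Primary cost = (92.6 − 53.1) / 92.6 × 100% = 42.6566%.
Secondary cost = (85.5 − 54.7) / 85.5 × 100% = 36.0234%.
Total = 42.6566% + 36.0234% = 78.6800% ≈ 78.7%.

78.7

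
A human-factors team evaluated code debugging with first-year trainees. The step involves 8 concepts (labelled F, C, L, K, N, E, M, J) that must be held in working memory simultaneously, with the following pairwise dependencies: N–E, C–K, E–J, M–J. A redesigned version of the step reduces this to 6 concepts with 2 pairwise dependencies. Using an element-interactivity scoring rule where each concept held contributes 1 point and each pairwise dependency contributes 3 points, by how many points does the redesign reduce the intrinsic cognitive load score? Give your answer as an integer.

8

Original: 8 × 1 + 4 × 3 = 8 + 12 = 20.
Redesigned: 6 × 1 + 2 × 3 = 6 + 6 = 12.
Reduction = 20 − 12 = 8.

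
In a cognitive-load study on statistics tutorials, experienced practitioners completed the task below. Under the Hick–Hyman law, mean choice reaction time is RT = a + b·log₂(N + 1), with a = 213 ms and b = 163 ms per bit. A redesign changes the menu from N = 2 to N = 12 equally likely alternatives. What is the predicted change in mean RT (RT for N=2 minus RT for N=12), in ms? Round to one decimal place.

RT(2) = 213 + 163·log₂(3) = 213 + 163·1.5850 = 471.3550 ms.
RT(12) = 213 + 163·log₂(13) = 213 + 163·3.7004 = 816.1652 ms.
Difference = 471.3550 − 816.1652 = -344.8102 ≈ -344.8 ms.

-344.8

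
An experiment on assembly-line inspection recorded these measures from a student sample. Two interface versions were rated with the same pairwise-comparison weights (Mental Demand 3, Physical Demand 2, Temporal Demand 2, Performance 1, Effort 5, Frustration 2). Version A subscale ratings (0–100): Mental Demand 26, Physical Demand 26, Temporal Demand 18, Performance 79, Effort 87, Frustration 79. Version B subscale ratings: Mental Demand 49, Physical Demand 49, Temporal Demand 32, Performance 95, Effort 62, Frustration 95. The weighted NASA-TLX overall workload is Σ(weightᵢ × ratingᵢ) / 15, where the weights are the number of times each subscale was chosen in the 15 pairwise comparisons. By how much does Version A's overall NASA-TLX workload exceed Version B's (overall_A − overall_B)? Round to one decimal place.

-4.4

Version A weighted sum = 3·26 + 2·26 + 2·18 + 1·79 + 5·87 + 2·79 = 78 + 52 + 36 + 79 + 435 + 158 = 838; overall_A = 838/15 = 55.8667.
Version B weighted sum = 3·49 + 2·49 + 2·32 + 1·95 + 5·62 + 2·95 = 147 + 98 + 64 + 95 + 310 + 190 = 904; overall_B = 904/15 = 60.2667.
Difference = 55.8667 − 60.2667 = -4.4000 ≈ -4.4.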